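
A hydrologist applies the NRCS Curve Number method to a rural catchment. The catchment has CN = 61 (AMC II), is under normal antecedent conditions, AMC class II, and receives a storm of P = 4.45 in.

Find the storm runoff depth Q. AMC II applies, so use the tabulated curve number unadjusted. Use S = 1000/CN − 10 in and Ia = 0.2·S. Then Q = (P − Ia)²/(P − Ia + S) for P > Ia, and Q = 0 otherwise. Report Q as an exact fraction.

AMC II — tabulated CN = 61 applies directly.
Max retention: S = 1000/61 − 10 = 390/61 in (≈ 6.393 in)
Initial abstraction Ia = S/5 = (390/61)/5 = 78/61 ≈ 1.279 in
Since P=4.450 > Ia=1.279: effective rainfall P−Ia = 3869/1220 in
Runoff Q = (P−Ia)²/(P−Ia+S) = (3.171)²/(3.171+6.393) = 14969161/14236180 ≈ 1.051 in

Q = 14969161/14236180 in ≈ 1.051 in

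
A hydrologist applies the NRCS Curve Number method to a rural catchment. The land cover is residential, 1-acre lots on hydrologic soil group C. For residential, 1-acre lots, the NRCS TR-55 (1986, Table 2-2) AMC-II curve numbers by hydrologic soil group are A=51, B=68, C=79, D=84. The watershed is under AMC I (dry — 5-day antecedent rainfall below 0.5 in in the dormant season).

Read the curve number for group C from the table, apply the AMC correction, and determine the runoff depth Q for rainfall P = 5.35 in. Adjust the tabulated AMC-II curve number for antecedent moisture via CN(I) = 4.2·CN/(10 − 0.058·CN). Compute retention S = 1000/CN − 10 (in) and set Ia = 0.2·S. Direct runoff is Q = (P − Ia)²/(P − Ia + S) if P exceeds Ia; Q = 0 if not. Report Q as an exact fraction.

NRCS table: residential, 1-acre lots, soil group C → CN(II) = 79
Dry (AMC I): CN(I) = 4.2·79/(10 − 0.058·79) = (1659/5)/(2709/500) = 7900/129 ≈ 61.240
S = 1000/(7900/129) − 10 = 500/79 in ≈ 6.329 in
Initial abstraction Ia = S/5 = (500/79)/5 = 100/79 ≈ 1.266 in
Excess rainfall: 5.350 − 1.266 = 4.084 in; P > Ia so Q > 0
Runoff Q = (P−Ia)²/(P−Ia+S) = (4.084)²/(4.084+6.329) = 41641209/25995740 ≈ 1.602 in

Q = 41641209/25995740 in ≈ 1.602 in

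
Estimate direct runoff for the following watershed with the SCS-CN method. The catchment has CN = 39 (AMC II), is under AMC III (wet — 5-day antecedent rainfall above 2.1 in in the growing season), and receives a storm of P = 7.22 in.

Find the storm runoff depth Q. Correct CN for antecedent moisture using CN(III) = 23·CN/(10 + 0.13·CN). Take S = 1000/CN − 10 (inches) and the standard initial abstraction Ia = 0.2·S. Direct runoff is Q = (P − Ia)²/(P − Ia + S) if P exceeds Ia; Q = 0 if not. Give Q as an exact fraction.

Q = 69072775489/25466592450 in ≈ 2.712 in

Adjust CN=39 to AMC III: 23·39/(10 + 0.13·39) → 897 ÷ (1507/100) = 89700/1507 ≈ 59.522
Retention S: 1000/CN − 10 with CN=59.522 → S = 6100/897 ≈ 6.800 in
Ia = 0.2·(6100/897) = 1220/897 in ≈ 1.360 in
P − Ia = 7.220 − 1.360 = 262817/44850 ≈ 5.860 in (> 0, runoff occurs)
Q: (262817/44850)² ÷ (567817/44850) = 69072775489/25466592450 in (≈ 2.712 in)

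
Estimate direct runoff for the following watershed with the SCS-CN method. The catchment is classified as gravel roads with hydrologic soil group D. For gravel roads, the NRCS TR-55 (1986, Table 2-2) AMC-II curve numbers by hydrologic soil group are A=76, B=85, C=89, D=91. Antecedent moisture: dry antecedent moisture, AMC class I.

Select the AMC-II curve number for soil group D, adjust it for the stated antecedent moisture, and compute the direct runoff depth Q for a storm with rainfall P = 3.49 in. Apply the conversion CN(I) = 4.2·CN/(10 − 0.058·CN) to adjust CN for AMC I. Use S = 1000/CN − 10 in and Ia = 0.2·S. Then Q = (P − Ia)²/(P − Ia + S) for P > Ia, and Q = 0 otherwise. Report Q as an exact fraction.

NRCS table: gravel roads, soil group D → CN(II) = 91
CN(I) from CN(II)=91: (4.2·91)/(10 − 0.058·91) = 63700/787 ≈ 80.940
Max retention: S = 1000/(63700/787) − 10 = 1500/637 in (≈ 2.355 in)
Ia = 0.2S: 0.2·2.355 = 0.471 in (exactly 300/637)
Excess rainfall: 3.490 − 0.471 = 3.019 in; P > Ia so Q > 0
Runoff Q = (P−Ia)²/(P−Ia+S) = (3.019)²/(3.019+2.355) = 36984289969/21805338100 ≈ 1.696 in

Q = 36984289969/21805338100 in ≈ 1.696 in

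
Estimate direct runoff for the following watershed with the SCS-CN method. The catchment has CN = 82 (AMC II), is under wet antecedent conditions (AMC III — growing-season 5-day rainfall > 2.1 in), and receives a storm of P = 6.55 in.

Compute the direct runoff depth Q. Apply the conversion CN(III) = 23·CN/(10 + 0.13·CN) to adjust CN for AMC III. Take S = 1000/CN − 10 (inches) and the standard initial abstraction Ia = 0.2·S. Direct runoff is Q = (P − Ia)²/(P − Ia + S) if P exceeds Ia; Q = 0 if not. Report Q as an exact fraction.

Q = 14383924489/2601416380 in ≈ 5.529 in

CN(III) from CN(II)=82: (23·82)/(10 + 0.13·82) = 94300/1033 ≈ 91.288
Max retention: S = 1000/(94300/1033) − 10 = 900/943 in (≈ 0.954 in)
Initial abstraction Ia = S/5 = (900/943)/5 = 180/943 ≈ 0.191 in
Excess rainfall: 6.550 − 0.191 = 6.359 in; P > Ia so Q > 0
Runoff Q = (P−Ia)²/(P−Ia+S) = (6.359)²/(6.359+0.954) = 14383924489/2601416380 ≈ 5.529 in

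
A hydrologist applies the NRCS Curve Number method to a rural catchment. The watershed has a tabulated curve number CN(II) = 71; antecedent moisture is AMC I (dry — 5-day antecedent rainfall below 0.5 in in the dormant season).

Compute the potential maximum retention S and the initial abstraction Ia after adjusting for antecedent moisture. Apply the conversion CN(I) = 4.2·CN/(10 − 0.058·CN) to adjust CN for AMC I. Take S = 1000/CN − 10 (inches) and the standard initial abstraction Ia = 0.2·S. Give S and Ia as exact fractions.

S = 14500/1491 in ≈ 9.725 in; Ia = 2900/1491 in ≈ 1.945 in

CN(I) from CN(II)=71: (4.2·71)/(10 − 0.058·71) = 149100/2941 ≈ 50.697
Retention S: 1000/CN − 10 with CN=50.697 → S = 14500/1491 ≈ 9.725 in
Initial abstraction Ia = S/5 = (14500/1491)/5 = 2900/1491 ≈ 1.945 in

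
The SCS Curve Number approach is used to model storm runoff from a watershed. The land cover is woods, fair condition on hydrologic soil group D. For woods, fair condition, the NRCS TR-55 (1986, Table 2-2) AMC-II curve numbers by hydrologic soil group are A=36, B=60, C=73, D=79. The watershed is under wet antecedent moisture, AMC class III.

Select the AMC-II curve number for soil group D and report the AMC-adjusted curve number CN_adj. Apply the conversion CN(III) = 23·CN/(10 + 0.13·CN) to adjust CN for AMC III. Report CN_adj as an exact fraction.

CN_adj = 181700/2027 ≈ 89.640

NRCS table: woods, fair condition, soil group D → CN(II) = 79
CN(III) from CN(II)=79: (23·79)/(10 + 0.13·79) = 181700/2027 ≈ 89.640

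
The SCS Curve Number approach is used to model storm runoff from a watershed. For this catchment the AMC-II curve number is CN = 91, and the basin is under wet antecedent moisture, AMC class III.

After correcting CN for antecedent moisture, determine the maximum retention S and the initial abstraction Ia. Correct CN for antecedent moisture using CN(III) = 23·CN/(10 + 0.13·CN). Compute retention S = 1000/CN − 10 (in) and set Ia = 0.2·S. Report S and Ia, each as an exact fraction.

Wet (AMC III): CN(III) = 23·91/(10 + 0.13·91) = 2093/(2183/100) = 209300/2183 ≈ 95.877
Max retention: S = 1000/(209300/2183) − 10 = 900/2093 in (≈ 0.430 in)
Ia = 0.2·(900/2093) = 180/2093 in ≈ 0.086 in

S = 900/2093 in ≈ 0.430 in; Ia = 180/2093 in ≈ 0.086 in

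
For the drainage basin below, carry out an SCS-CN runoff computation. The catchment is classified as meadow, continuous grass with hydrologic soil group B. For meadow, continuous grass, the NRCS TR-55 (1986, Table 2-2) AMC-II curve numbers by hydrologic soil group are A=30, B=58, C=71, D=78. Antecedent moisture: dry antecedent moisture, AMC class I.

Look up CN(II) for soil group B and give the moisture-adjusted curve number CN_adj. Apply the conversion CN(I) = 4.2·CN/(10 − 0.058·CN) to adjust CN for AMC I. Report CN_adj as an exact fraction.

NRCS table: meadow, continuous grass, soil group B → CN(II) = 58
Dry (AMC I): CN(I) = 4.2·58/(10 − 0.058·58) = (1218/5)/(1659/250) = 2900/79 ≈ 36.709

CN_adj = 2900/79 ≈ 36.709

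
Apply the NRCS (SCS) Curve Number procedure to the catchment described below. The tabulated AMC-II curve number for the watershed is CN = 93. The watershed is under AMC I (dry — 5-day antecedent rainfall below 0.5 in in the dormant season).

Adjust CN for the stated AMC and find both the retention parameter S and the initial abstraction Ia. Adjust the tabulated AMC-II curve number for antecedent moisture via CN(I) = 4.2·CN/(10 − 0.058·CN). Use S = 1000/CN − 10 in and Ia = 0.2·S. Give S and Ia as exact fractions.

CN(I) from CN(II)=93: (4.2·93)/(10 − 0.058·93) = 27900/329 ≈ 84.802
Retention S: 1000/CN − 10 with CN=84.802 → S = 500/279 ≈ 1.792 in
Ia = 0.2·(500/279) = 100/279 in ≈ 0.358 in

S = 500/279 in ≈ 1.792 in; Ia = 100/279 in ≈ 0.358 in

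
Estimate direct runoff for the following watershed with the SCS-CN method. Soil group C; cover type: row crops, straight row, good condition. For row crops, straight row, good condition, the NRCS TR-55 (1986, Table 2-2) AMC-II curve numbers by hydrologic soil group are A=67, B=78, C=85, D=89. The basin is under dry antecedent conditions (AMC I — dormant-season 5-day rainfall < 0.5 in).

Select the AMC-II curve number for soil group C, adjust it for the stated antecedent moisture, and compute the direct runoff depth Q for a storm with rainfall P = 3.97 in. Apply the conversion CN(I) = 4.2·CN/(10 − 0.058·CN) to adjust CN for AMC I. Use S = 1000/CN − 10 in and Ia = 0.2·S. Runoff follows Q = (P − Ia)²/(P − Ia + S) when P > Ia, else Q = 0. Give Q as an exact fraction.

NRCS table: row crops, straight row, good condition, soil group C → CN(II) = 85
CN(I) from CN(II)=85: (4.2·85)/(10 − 0.058·85) = 11900/169 ≈ 70.414
Retention S: 1000/CN − 10 with CN=70.414 → S = 500/119 ≈ 4.202 in
Initial abstraction Ia = S/5 = (500/119)/5 = 100/119 ≈ 0.840 in
P − Ia = 3.970 − 0.840 = 37243/11900 ≈ 3.130 in (> 0, runoff occurs)
Runoff Q = (P−Ia)²/(P−Ia+S) = (3.130)²/(3.130+4.202) = 1387041049/1038191700 ≈ 1.336 in

Q = 1387041049/1038191700 in ≈ 1.336 in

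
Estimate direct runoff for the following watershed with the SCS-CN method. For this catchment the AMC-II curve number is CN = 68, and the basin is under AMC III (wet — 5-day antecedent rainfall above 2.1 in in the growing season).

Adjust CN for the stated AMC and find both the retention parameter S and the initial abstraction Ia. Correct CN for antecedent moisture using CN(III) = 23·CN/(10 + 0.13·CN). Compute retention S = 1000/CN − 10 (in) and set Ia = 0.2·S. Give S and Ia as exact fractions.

CN(III) from CN(II)=68: (23·68)/(10 + 0.13·68) = 39100/471 ≈ 83.015
S = 1000/(39100/471) − 10 = 800/391 in ≈ 2.046 in
Ia = 0.2S: 0.2·2.046 = 0.409 in (exactly 160/391)

S = 800/391 in ≈ 2.046 in; Ia = 160/391 in ≈ 0.409 in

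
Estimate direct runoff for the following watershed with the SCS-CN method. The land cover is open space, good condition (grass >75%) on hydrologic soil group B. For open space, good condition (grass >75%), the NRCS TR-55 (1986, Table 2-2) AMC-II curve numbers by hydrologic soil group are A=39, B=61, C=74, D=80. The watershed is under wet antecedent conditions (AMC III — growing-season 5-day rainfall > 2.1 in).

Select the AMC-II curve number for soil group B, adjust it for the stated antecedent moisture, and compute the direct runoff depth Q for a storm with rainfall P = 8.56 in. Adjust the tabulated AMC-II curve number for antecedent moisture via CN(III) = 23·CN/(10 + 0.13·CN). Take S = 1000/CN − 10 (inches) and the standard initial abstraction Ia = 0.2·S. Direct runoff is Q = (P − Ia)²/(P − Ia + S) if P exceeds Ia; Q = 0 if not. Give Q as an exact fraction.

Q = 39408035282/6633419075 in ≈ 5.941 in

NRCS table: open space, good condition (grass >75%), soil group B → CN(II) = 61
Adjust CN=61 to AMC III: 23·61/(10 + 0.13·61) → 1403 ÷ (1793/100) = 140300/1793 ≈ 78.249
Max retention: S = 1000/(140300/1793) − 10 = 3900/1403 in (≈ 2.780 in)
Ia = 0.2·(3900/1403) = 780/1403 in ≈ 0.556 in
P − Ia = 8.560 − 0.556 = 280742/35075 ≈ 8.004 in (> 0, runoff occurs)
Runoff Q = (P−Ia)²/(P−Ia+S) = (8.004)²/(8.004+2.780) = 39408035282/6633419075 ≈ 5.941 in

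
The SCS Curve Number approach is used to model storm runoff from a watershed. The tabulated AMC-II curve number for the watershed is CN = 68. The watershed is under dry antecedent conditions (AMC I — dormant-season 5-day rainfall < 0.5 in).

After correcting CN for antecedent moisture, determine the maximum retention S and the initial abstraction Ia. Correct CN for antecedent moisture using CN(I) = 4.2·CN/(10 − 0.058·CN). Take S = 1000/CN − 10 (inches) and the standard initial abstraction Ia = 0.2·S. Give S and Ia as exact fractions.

Adjust CN=68 to AMC I: 4.2·68/(10 − 0.058·68) → (1428/5) ÷ (757/125) = 35700/757 ≈ 47.160
Max retention: S = 1000/(35700/757) − 10 = 4000/357 in (≈ 11.204 in)
Ia = 0.2S: 0.2·11.204 = 2.241 in (exactly 800/357)

S = 4000/357 in ≈ 11.204 in; Ia = 800/357 in ≈ 2.241 in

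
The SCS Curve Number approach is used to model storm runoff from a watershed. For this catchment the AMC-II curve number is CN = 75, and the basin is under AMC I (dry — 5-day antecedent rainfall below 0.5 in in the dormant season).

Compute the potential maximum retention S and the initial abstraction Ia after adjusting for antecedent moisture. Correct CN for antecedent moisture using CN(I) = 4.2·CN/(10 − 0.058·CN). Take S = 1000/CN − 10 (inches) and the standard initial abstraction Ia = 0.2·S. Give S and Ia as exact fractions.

S = 500/63 in ≈ 7.937 in; Ia = 100/63 in ≈ 1.587 in

CN(I) from CN(II)=75: (4.2·75)/(10 − 0.058·75) = 6300/113 ≈ 55.752
S = 1000/(6300/113) − 10 = 500/63 in ≈ 7.937 in
Ia = 0.2S: 0.2·7.937 = 1.587 in (exactly 100/63)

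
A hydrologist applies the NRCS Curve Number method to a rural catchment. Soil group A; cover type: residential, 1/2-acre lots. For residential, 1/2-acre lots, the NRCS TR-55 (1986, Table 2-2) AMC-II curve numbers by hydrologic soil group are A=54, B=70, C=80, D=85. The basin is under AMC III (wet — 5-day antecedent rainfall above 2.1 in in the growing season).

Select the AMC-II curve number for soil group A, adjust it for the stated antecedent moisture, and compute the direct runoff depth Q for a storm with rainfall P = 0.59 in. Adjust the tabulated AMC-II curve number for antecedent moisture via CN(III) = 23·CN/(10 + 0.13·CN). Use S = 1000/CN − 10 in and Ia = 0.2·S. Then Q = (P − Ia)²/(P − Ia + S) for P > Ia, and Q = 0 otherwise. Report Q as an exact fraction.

Q = 0 in ≈ 0.000 in

NRCS table: residential, 1/2-acre lots, soil group A → CN(II) = 54
Adjust CN=54 to AMC III: 23·54/(10 + 0.13·54) → 1242 ÷ (851/50) = 2700/37 ≈ 72.973
S = 1000/(2700/37) − 10 = 100/27 in ≈ 3.704 in
Ia = 0.2S: 0.2·3.704 = 0.741 in (exactly 20/27)
P = 0.590 ≤ Ia = 0.741 in: entire storm abstracted, Q = 0.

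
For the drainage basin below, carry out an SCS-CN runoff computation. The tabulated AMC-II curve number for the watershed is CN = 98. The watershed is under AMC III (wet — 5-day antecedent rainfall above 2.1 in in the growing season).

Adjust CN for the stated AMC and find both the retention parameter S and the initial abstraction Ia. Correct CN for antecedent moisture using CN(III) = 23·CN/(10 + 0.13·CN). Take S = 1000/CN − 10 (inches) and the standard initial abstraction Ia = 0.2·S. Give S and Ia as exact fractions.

S = 100/1127 in ≈ 0.089 in; Ia = 20/1127 in ≈ 0.018 in

Adjust CN=98 to AMC III: 23·98/(10 + 0.13·98) → 2254 ÷ (1137/50) = 112700/1137 ≈ 99.120
S = 1000/(112700/1137) − 10 = 100/1127 in ≈ 0.089 in
Ia = 0.2S: 0.2·0.089 = 0.018 in (exactly 20/1127)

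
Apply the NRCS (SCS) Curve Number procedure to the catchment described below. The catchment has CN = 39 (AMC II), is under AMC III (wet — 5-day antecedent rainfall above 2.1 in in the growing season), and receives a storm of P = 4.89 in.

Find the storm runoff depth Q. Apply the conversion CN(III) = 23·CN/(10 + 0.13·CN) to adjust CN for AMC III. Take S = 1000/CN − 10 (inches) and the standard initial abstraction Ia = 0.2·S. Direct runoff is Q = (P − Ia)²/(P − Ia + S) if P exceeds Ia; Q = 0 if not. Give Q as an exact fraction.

Q = 100256456689/83118980100 in ≈ 1.206 in

Adjust CN=39 to AMC III: 23·39/(10 + 0.13·39) → 897 ÷ (1507/100) = 89700/1507 ≈ 59.522
Max retention: S = 1000/(89700/1507) − 10 = 6100/897 in (≈ 6.800 in)
Ia = 0.2·(6100/897) = 1220/897 in ≈ 1.360 in
Since P=4.890 > Ia=1.360: effective rainfall P−Ia = 316633/89700 in
Runoff Q = (P−Ia)²/(P−Ia+S) = (3.530)²/(3.530+6.800) = 100256456689/83118980100 ≈ 1.206 in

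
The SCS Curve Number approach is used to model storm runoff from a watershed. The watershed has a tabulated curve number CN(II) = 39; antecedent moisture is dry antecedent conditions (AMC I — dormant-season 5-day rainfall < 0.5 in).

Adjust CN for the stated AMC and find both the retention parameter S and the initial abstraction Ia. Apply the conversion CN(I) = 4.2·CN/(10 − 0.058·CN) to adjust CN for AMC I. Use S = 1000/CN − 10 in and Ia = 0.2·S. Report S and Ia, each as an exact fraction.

Adjust CN=39 to AMC I: 4.2·39/(10 − 0.058·39) → (819/5) ÷ (3869/500) = 81900/3869 ≈ 21.168
Max retention: S = 1000/(81900/3869) − 10 = 30500/819 in (≈ 37.241 in)
Initial abstraction Ia = S/5 = (30500/819)/5 = 6100/819 ≈ 7.448 in

S = 30500/819 in ≈ 37.241 in; Ia = 6100/819 in ≈ 7.448 in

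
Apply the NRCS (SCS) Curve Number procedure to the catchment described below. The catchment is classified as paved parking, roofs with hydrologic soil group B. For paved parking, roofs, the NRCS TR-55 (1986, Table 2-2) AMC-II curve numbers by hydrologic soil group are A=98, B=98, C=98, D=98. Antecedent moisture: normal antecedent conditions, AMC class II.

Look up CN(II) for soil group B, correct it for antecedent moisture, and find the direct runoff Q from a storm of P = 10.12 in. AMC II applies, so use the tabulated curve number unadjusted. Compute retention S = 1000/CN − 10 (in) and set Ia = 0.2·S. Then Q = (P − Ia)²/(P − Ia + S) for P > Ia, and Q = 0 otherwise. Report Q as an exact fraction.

Q = 152448409/15431325 in ≈ 9.879 in

NRCS table: paved parking, roofs, soil group B → CN(II) = 98
Average conditions: CN = 98 (no AMC adjustment).
Max retention: S = 1000/98 − 10 = 10/49 in (≈ 0.204 in)
Initial abstraction Ia = S/5 = (10/49)/5 = 2/49 ≈ 0.041 in
P − Ia = 10.120 − 0.041 = 12347/1225 ≈ 10.079 in (> 0, runoff occurs)
Q = (12347/1225)²/((12347/1225) + 10/49) = (152448409/1500625)/(12597/1225) = 152448409/15431325 in ≈ 9.879 in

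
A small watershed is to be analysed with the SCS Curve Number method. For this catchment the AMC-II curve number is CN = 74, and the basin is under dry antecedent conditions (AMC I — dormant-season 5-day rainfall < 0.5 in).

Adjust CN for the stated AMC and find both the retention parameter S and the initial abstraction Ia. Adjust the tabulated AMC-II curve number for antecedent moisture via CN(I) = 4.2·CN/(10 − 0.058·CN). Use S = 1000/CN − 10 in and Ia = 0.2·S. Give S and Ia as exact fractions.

CN(I) from CN(II)=74: (4.2·74)/(10 − 0.058·74) = 77700/1427 ≈ 54.450
S = 1000/(77700/1427) − 10 = 6500/777 in ≈ 8.366 in
Initial abstraction Ia = S/5 = (6500/777)/5 = 1300/777 ≈ 1.673 in

S = 6500/777 in ≈ 8.366 in; Ia = 1300/777 in ≈ 1.673 in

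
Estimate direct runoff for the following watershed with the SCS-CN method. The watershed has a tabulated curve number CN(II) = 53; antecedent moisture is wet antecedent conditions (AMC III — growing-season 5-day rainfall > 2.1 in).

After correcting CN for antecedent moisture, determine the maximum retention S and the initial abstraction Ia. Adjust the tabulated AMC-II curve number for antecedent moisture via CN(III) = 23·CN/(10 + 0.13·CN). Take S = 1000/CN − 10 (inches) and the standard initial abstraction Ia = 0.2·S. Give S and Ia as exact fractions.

Wet (AMC III): CN(III) = 23·53/(10 + 0.13·53) = 1219/(1689/100) = 121900/1689 ≈ 72.173
Retention S: 1000/CN − 10 with CN=72.173 → S = 4700/1219 ≈ 3.856 in
Ia = 0.2·(4700/1219) = 940/1219 in ≈ 0.771 in

S = 4700/1219 in ≈ 3.856 in; Ia = 940/1219 in ≈ 0.771 in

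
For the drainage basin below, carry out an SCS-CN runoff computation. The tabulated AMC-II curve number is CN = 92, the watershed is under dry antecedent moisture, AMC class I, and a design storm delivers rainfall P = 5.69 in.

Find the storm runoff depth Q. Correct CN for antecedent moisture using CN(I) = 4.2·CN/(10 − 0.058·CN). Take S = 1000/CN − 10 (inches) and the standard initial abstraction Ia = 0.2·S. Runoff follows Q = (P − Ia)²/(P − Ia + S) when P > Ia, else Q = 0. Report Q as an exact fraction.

Dry (AMC I): CN(I) = 4.2·92/(10 − 0.058·92) = (1932/5)/(583/125) = 48300/583 ≈ 82.847
Max retention: S = 1000/(48300/583) − 10 = 1000/483 in (≈ 2.070 in)
Initial abstraction Ia = S/5 = (1000/483)/5 = 200/483 ≈ 0.414 in
Excess rainfall: 5.690 − 0.414 = 5.276 in; P > Ia so Q > 0
Q: (254827/48300)² ÷ (354827/48300) = 64936799929/17138144100 in (≈ 3.789 in)

Q = 64936799929/17138144100 in ≈ 3.789 in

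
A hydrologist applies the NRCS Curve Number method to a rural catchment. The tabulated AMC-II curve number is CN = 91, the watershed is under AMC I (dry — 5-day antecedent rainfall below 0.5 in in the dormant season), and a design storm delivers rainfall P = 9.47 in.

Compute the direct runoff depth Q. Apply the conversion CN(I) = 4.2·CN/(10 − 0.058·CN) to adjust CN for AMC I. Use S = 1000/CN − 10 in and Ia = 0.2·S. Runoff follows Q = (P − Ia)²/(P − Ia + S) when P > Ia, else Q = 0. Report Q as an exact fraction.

Q = 328602951121/46070324300 in ≈ 7.133 in

Dry (AMC I): CN(I) = 4.2·91/(10 − 0.058·91) = (1911/5)/(2361/500) = 63700/787 ≈ 80.940
S = 1000/(63700/787) − 10 = 1500/637 in ≈ 2.355 in
Ia = 0.2·(1500/637) = 300/637 in ≈ 0.471 in
P − Ia = 9.470 − 0.471 = 573239/63700 ≈ 8.999 in (> 0, runoff occurs)
Q: (573239/63700)² ÷ (723239/63700) = 328602951121/46070324300 in (≈ 7.133 in)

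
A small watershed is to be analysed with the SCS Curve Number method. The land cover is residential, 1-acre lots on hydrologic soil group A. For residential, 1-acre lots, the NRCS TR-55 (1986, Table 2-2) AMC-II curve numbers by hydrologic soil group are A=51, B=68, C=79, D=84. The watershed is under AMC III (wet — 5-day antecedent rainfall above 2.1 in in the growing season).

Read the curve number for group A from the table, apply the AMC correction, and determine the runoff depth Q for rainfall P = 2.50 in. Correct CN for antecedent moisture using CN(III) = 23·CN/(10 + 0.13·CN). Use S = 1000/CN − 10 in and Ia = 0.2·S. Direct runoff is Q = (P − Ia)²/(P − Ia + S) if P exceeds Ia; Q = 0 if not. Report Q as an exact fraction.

NRCS table: residential, 1-acre lots, soil group A → CN(II) = 51
CN(III) from CN(II)=51: (23·51)/(10 + 0.13·51) = 117300/1663 ≈ 70.535
Max retention: S = 1000/(117300/1663) − 10 = 4900/1173 in (≈ 4.177 in)
Initial abstraction Ia = S/5 = (4900/1173)/5 = 980/1173 ≈ 0.835 in
P − Ia = 2.500 − 0.835 = 3905/2346 ≈ 1.665 in (> 0, runoff occurs)
Q: (3905/2346)² ÷ (13705/2346) = 3049805/6430386 in (≈ 0.474 in)

Q = 3049805/6430386 in ≈ 0.474 in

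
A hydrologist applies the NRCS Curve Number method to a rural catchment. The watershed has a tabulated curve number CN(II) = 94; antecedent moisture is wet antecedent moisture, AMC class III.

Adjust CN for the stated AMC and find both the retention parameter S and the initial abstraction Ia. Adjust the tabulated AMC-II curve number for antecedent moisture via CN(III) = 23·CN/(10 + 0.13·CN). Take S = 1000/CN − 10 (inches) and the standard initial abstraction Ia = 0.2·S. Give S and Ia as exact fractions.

Adjust CN=94 to AMC III: 23·94/(10 + 0.13·94) → 2162 ÷ (1111/50) = 108100/1111 ≈ 97.300
Retention S: 1000/CN − 10 with CN=97.300 → S = 300/1081 ≈ 0.278 in
Initial abstraction Ia = S/5 = (300/1081)/5 = 60/1081 ≈ 0.056 in

S = 300/1081 in ≈ 0.278 in; Ia = 60/1081 in ≈ 0.056 in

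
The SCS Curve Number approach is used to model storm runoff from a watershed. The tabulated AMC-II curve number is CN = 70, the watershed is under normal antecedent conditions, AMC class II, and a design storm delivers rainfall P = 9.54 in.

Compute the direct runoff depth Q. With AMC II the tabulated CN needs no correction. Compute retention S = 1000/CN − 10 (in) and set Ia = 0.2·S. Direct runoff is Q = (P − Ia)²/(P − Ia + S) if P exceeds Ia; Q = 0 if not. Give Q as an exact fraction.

Q = 3078507/529550 in ≈ 5.813 in

AMC II — tabulated CN = 70 applies directly.
Retention S: 1000/CN − 10 with CN=70.000 → S = 30/7 ≈ 4.286 in
Ia = 0.2·(30/7) = 6/7 in ≈ 0.857 in
Since P=9.540 > Ia=0.857: effective rainfall P−Ia = 3039/350 in
Q = (3039/350)²/((3039/350) + 30/7) = (9235521/122500)/(4539/350) = 3078507/529550 in ≈ 5.813 in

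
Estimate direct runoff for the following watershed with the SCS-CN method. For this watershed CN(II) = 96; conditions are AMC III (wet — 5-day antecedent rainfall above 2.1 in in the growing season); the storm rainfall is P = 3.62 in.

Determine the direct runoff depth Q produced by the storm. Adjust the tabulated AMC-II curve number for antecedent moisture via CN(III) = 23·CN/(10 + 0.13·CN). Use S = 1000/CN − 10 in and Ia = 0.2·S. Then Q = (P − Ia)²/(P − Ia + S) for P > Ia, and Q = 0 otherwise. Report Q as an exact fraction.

Q = 76434248/22406025 in ≈ 3.411 in

Adjust CN=96 to AMC III: 23·96/(10 + 0.13·96) → 2208 ÷ (562/25) = 27600/281 ≈ 98.221
Max retention: S = 1000/(27600/281) − 10 = 25/138 in (≈ 0.181 in)
Ia = 0.2·(25/138) = 5/138 in ≈ 0.036 in
Excess rainfall: 3.620 − 0.036 = 3.584 in; P > Ia so Q > 0
Runoff Q = (P−Ia)²/(P−Ia+S) = (3.584)²/(3.584+0.181) = 76434248/22406025 ≈ 3.411 in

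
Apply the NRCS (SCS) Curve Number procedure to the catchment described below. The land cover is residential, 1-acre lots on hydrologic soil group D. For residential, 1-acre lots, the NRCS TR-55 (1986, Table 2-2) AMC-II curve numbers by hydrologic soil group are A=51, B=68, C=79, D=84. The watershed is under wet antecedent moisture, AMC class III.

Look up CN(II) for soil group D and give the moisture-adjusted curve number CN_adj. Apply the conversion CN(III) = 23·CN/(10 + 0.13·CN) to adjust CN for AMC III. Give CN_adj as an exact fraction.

NRCS table: residential, 1-acre lots, soil group D → CN(II) = 84
Adjust CN=84 to AMC III: 23·84/(10 + 0.13·84) → 1932 ÷ (523/25) = 48300/523 ≈ 92.352

CN_adj = 48300/523 ≈ 92.352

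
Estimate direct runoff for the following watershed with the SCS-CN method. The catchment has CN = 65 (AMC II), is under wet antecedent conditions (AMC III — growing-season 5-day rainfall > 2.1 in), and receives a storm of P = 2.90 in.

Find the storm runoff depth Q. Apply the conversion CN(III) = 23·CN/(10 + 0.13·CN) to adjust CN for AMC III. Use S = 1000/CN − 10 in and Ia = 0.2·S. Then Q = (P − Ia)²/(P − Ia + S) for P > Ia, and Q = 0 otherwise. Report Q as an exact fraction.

CN(III) from CN(II)=65: (23·65)/(10 + 0.13·65) = 29900/369 ≈ 81.030
Max retention: S = 1000/(29900/369) − 10 = 700/299 in (≈ 2.341 in)
Initial abstraction Ia = S/5 = (700/299)/5 = 140/299 ≈ 0.468 in
P − Ia = 2.900 − 0.468 = 7271/2990 ≈ 2.432 in (> 0, runoff occurs)
Runoff Q = (P−Ia)²/(P−Ia+S) = (2.432)²/(2.432+2.341) = 52867441/42670290 ≈ 1.239 in

Q = 52867441/42670290 in ≈ 1.239 in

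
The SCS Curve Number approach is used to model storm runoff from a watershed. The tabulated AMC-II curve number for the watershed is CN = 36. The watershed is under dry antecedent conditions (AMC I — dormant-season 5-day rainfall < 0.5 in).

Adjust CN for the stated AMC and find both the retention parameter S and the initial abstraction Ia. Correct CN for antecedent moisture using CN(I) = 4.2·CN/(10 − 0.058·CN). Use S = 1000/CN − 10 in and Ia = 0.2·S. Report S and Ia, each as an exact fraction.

CN(I) from CN(II)=36: (4.2·36)/(10 − 0.058·36) = 18900/989 ≈ 19.110
Retention S: 1000/CN − 10 with CN=19.110 → S = 8000/189 ≈ 42.328 in
Ia = 0.2S: 0.2·42.328 = 8.466 in (exactly 1600/189)

S = 8000/189 in ≈ 42.328 in; Ia = 1600/189 in ≈ 8.466 in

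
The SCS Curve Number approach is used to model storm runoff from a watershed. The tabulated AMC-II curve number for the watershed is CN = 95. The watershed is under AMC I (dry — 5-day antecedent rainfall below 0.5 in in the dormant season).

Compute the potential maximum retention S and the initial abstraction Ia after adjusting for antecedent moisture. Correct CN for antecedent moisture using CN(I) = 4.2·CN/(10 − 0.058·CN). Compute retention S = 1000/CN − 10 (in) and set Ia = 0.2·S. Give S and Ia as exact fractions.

Dry (AMC I): CN(I) = 4.2·95/(10 − 0.058·95) = 399/(449/100) = 39900/449 ≈ 88.864
Max retention: S = 1000/(39900/449) − 10 = 500/399 in (≈ 1.253 in)
Initial abstraction Ia = S/5 = (500/399)/5 = 100/399 ≈ 0.251 in

S = 500/399 in ≈ 1.253 in; Ia = 100/399 in ≈ 0.251 in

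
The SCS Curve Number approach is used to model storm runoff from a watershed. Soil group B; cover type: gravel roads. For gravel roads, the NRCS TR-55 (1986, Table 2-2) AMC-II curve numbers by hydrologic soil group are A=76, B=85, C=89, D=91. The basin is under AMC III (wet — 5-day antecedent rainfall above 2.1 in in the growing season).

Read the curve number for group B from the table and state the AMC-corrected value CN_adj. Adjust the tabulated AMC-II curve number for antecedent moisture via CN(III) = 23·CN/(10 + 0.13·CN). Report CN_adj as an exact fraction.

CN_adj = 39100/421 ≈ 92.874

NRCS table: gravel roads, soil group B → CN(II) = 85
Wet (AMC III): CN(III) = 23·85/(10 + 0.13·85) = 1955/(421/20) = 39100/421 ≈ 92.874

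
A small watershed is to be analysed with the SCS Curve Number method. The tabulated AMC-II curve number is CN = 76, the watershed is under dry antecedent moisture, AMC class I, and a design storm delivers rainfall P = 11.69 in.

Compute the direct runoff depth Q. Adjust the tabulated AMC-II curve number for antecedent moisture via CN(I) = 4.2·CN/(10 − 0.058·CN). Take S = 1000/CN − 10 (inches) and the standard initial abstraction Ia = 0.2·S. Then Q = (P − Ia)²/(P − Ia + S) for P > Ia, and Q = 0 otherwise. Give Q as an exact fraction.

Q = 18354017529/3131844100 in ≈ 5.860 in

CN(I) from CN(II)=76: (4.2·76)/(10 − 0.058·76) = 13300/233 ≈ 57.082
Retention S: 1000/CN − 10 with CN=57.082 → S = 1000/133 ≈ 7.519 in
Initial abstraction Ia = S/5 = (1000/133)/5 = 200/133 ≈ 1.504 in
P − Ia = 11.690 − 1.504 = 135477/13300 ≈ 10.186 in (> 0, runoff occurs)
Runoff Q = (P−Ia)²/(P−Ia+S) = (10.186)²/(10.186+7.519) = 18354017529/3131844100 ≈ 5.860 in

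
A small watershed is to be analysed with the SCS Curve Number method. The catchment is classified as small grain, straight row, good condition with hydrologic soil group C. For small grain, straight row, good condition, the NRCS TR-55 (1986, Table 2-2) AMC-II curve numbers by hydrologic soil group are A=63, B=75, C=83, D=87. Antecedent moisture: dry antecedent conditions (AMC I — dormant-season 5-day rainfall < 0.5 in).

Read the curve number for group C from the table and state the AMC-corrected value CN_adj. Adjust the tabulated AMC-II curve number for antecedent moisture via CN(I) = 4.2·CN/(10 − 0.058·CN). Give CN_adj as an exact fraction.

NRCS table: small grain, straight row, good condition, soil group C → CN(II) = 83
Adjust CN=83 to AMC I: 4.2·83/(10 − 0.058·83) → (1743/5) ÷ (2593/500) = 174300/2593 ≈ 67.219

CN_adj = 174300/2593 ≈ 67.219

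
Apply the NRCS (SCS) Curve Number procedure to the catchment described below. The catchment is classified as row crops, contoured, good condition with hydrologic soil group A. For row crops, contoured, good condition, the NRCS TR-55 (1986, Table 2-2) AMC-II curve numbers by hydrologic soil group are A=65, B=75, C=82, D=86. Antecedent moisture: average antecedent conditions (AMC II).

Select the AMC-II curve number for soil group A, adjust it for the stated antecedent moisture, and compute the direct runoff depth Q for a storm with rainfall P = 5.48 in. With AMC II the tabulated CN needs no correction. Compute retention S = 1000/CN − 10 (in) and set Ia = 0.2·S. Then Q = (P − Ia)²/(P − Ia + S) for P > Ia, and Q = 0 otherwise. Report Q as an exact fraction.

Q = 2047761/1033825 in ≈ 1.981 in

NRCS table: row crops, contoured, good condition, soil group A → CN(II) = 65
Average conditions: CN = 65 (no AMC adjustment).
Retention S: 1000/CN − 10 with CN=65.000 → S = 70/13 ≈ 5.385 in
Initial abstraction Ia = S/5 = (70/13)/5 = 14/13 ≈ 1.077 in
P − Ia = 5.480 − 1.077 = 1431/325 ≈ 4.403 in (> 0, runoff occurs)
Q: (1431/325)² ÷ (3181/325) = 2047761/1033825 in (≈ 1.981 in)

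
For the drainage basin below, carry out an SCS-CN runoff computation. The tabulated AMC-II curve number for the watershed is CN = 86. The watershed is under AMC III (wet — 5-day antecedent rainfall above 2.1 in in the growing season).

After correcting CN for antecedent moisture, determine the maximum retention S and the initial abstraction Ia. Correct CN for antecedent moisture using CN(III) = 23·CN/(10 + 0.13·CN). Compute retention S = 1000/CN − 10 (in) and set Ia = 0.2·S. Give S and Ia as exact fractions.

Wet (AMC III): CN(III) = 23·86/(10 + 0.13·86) = 1978/(1059/50) = 98900/1059 ≈ 93.390
Retention S: 1000/CN − 10 with CN=93.390 → S = 700/989 ≈ 0.708 in
Ia = 0.2·(700/989) = 140/989 in ≈ 0.142 in

S = 700/989 in ≈ 0.708 in; Ia = 140/989 in ≈ 0.142 in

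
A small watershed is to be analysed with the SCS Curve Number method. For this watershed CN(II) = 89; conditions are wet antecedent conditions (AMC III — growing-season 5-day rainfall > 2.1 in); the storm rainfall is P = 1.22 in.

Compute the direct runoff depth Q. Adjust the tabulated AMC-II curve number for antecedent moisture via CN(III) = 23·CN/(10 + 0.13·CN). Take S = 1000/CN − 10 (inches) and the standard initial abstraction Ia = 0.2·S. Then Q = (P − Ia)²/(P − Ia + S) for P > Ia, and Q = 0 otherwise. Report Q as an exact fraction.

Adjust CN=89 to AMC III: 23·89/(10 + 0.13·89) → 2047 ÷ (2157/100) = 204700/2157 ≈ 94.900
Retention S: 1000/CN − 10 with CN=94.900 → S = 1100/2047 ≈ 0.537 in
Ia = 0.2·(1100/2047) = 220/2047 in ≈ 0.107 in
Since P=1.220 > Ia=0.107: effective rainfall P−Ia = 113867/102350 in
Q = (113867/102350)²/((113867/102350) + 1100/2047) = (12965693689/10475522500)/(168867/102350) = 12965693689/17283537450 in ≈ 0.750 in

Q = 12965693689/17283537450 in ≈ 0.750 in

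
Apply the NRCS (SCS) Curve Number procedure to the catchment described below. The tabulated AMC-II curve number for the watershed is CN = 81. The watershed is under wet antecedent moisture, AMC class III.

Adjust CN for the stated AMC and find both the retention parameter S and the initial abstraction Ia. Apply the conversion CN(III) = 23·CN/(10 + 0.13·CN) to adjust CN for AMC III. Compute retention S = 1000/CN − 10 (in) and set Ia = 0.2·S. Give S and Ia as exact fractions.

S = 1900/1863 in ≈ 1.020 in; Ia = 380/1863 in ≈ 0.204 in

Adjust CN=81 to AMC III: 23·81/(10 + 0.13·81) → 1863 ÷ (2053/100) = 186300/2053 ≈ 90.745
Retention S: 1000/CN − 10 with CN=90.745 → S = 1900/1863 ≈ 1.020 in
Ia = 0.2·(1900/1863) = 380/1863 in ≈ 0.204 in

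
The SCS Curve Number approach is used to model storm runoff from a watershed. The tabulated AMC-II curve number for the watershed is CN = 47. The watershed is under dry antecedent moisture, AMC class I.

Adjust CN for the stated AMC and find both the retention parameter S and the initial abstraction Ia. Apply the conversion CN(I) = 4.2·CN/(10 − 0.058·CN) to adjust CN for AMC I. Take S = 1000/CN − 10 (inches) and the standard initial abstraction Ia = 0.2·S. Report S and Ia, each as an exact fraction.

Dry (AMC I): CN(I) = 4.2·47/(10 − 0.058·47) = (987/5)/(3637/500) = 98700/3637 ≈ 27.138
Retention S: 1000/CN − 10 with CN=27.138 → S = 26500/987 ≈ 26.849 in
Ia = 0.2S: 0.2·26.849 = 5.370 in (exactly 5300/987)

S = 26500/987 in ≈ 26.849 in; Ia = 5300/987 in ≈ 5.370 in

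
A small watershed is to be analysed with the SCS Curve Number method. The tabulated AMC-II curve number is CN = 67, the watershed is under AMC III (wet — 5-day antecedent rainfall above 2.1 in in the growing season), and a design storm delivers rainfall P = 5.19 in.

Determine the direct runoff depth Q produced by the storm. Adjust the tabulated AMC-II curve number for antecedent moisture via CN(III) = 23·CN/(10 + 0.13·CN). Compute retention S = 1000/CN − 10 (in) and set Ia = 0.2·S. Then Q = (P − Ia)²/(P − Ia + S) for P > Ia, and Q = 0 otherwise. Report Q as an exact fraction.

Adjust CN=67 to AMC III: 23·67/(10 + 0.13·67) → 1541 ÷ (1871/100) = 154100/1871 ≈ 82.362
S = 1000/(154100/1871) − 10 = 3300/1541 in ≈ 2.141 in
Ia = 0.2S: 0.2·2.141 = 0.428 in (exactly 660/1541)
P − Ia = 5.190 − 0.428 = 733779/154100 ≈ 4.762 in (> 0, runoff occurs)
Runoff Q = (P−Ia)²/(P−Ia+S) = (4.762)²/(4.762+2.141) = 179477206947/54642781300 ≈ 3.285 in

Q = 179477206947/54642781300 in ≈ 3.285 in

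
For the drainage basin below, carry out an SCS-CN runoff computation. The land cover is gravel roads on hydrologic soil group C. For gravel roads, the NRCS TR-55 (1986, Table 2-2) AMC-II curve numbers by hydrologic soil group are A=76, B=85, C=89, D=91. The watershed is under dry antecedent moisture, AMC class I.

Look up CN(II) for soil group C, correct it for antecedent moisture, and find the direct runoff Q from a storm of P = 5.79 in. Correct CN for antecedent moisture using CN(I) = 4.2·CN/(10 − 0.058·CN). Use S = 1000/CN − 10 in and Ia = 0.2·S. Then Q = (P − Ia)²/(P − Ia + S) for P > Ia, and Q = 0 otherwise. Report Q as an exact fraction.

Q = 945077566801/284490021900 in ≈ 3.322 in

NRCS table: gravel roads, soil group C → CN(II) = 89
Dry (AMC I): CN(I) = 4.2·89/(10 − 0.058·89) = (1869/5)/(2419/500) = 186900/2419 ≈ 77.263
S = 1000/(186900/2419) − 10 = 5500/1869 in ≈ 2.943 in
Ia = 0.2S: 0.2·2.943 = 0.589 in (exactly 1100/1869)
P − Ia = 5.790 − 0.589 = 972151/186900 ≈ 5.201 in (> 0, runoff occurs)
Q: (972151/186900)² ÷ (1522151/186900) = 945077566801/284490021900 in (≈ 3.322 in)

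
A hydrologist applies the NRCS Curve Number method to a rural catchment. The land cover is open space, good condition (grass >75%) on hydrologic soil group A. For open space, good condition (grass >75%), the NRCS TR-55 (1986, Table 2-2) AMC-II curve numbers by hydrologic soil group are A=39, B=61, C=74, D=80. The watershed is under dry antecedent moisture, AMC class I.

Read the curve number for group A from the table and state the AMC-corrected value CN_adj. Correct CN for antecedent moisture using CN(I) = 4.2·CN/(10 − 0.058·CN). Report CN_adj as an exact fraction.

NRCS table: open space, good condition (grass >75%), soil group A → CN(II) = 39
Dry (AMC I): CN(I) = 4.2·39/(10 − 0.058·39) = (819/5)/(3869/500) = 81900/3869 ≈ 21.168

CN_adj = 81900/3869 ≈ 21.168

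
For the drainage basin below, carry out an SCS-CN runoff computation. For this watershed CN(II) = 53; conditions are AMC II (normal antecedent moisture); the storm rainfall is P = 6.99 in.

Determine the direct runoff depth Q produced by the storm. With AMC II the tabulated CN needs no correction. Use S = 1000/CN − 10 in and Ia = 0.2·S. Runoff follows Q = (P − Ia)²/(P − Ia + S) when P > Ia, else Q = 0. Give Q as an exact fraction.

CN(II) = 53; AMC II needs no correction.
Retention S: 1000/CN − 10 with CN=53.000 → S = 470/53 ≈ 8.868 in
Ia = 0.2S: 0.2·8.868 = 1.774 in (exactly 94/53)
P − Ia = 6.990 − 1.774 = 27647/5300 ≈ 5.216 in (> 0, runoff occurs)
Q: (27647/5300)² ÷ (74647/5300) = 764356609/395629100 in (≈ 1.932 in)

Q = 764356609/395629100 in ≈ 1.932 in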